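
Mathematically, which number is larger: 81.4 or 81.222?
81.4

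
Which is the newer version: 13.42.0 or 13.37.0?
13.42.0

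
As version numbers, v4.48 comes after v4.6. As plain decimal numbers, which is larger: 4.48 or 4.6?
4.6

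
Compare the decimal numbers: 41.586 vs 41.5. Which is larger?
41.586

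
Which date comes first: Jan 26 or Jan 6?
Jan 6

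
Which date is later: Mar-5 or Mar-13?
Mar-13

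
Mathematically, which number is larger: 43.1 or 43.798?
43.798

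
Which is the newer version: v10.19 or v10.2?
v10.19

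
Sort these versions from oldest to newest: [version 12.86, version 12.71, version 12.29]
[version 12.29, version 12.71, version 12.86]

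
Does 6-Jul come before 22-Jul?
Yes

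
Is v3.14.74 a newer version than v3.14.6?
Yes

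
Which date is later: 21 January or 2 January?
21 January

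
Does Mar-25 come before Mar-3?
No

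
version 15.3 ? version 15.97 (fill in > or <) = <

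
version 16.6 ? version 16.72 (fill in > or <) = <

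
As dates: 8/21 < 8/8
False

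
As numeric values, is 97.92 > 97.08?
True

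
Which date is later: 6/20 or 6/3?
6/20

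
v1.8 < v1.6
False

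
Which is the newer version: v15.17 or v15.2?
v15.17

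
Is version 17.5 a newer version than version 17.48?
No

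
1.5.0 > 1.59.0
False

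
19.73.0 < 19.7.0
False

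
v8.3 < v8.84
True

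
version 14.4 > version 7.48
True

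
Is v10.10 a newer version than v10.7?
Yes. Version numbers are compared segment by segment as integers, not as decimals: minor version 10 > 7, so v10.10 > v10.7 (even though the decimal 10.10 < 10.7).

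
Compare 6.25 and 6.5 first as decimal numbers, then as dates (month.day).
As decimals: 6.25 < 6.5. As dates: 6/25 is later than 6/5 (day 25 > day 5).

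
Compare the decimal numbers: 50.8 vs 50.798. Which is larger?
50.8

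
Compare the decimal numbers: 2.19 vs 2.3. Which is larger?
2.3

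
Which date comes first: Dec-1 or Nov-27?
Nov-27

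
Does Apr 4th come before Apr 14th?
Yes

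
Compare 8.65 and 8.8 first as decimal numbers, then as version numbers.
As decimals: 8.65 < 8.8. As versions: v8.65 > v8.8 (minor version 65 > 8).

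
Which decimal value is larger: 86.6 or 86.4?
86.6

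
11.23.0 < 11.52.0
True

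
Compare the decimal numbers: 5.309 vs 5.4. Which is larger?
5.4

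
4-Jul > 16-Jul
False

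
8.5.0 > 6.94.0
True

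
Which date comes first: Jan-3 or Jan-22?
Jan-3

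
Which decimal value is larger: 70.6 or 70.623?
70.623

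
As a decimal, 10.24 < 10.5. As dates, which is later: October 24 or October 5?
October 24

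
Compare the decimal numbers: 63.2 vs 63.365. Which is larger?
63.365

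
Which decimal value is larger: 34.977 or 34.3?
34.977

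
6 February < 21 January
False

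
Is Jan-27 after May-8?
No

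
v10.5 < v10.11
True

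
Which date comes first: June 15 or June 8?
June 8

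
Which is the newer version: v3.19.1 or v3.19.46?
v3.19.46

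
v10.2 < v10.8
True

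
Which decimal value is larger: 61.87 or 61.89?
61.89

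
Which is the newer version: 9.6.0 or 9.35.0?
9.35.0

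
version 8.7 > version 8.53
False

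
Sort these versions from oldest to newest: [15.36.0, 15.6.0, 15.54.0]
[15.6.0, 15.36.0, 15.54.0]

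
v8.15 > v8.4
True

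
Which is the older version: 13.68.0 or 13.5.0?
13.5.0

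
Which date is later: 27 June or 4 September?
4 September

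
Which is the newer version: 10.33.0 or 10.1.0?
10.33.0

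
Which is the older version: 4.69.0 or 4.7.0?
4.7.0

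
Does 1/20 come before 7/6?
Yes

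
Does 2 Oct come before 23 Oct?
Yes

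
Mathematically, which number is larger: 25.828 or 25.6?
25.828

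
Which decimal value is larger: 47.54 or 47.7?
47.7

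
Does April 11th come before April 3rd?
No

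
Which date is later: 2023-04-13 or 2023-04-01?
2023-04-13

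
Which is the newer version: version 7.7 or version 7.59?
version 7.59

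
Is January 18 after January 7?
Yes. Day 18 comes after day 7 in January — this is a date comparison, not a decimal one (the decimal 1.18 would be smaller than 1.7).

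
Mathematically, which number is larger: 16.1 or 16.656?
16.656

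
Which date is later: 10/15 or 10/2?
10/15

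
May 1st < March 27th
False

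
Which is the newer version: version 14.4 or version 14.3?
version 14.4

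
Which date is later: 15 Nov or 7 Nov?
15 Nov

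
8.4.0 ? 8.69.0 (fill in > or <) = <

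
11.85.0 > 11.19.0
True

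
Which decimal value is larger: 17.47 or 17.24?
17.47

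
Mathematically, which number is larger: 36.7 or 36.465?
36.7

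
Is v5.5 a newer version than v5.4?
Yes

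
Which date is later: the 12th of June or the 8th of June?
the 12th of June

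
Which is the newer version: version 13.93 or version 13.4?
version 13.93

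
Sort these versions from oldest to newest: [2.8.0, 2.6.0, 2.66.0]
[2.6.0, 2.8.0, 2.66.0]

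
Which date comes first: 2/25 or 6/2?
2/25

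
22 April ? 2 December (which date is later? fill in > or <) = <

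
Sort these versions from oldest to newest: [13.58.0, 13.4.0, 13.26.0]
[13.4.0, 13.26.0, 13.58.0]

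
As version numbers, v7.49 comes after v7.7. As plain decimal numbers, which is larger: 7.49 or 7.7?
7.7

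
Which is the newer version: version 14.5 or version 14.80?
version 14.80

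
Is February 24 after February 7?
Yes. Day 24 comes after day 7 in February — this is a date comparison, not a decimal one (the decimal 2.24 would be smaller than 2.7).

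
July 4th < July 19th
True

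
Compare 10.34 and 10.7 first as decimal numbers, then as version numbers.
As decimals: 10.34 < 10.7. As versions: v10.34 > v10.7 (minor version 34 > 7).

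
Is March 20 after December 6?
No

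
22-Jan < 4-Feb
True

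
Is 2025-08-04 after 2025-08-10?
No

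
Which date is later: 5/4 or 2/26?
5/4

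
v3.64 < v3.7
False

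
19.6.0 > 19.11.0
False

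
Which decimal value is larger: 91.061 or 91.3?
91.3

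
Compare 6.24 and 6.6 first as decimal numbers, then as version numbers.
As decimals: 6.24 < 6.6. As versions: v6.24 > v6.6 (minor version 24 > 6).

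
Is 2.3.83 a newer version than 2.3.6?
Yes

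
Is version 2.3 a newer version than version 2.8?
No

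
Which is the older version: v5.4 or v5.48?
v5.4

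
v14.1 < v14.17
True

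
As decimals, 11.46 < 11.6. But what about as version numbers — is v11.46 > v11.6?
True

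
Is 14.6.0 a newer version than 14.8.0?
No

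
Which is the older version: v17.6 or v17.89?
v17.6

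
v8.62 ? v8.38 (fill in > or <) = >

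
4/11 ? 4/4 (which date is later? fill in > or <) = >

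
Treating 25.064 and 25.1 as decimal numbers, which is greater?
25.1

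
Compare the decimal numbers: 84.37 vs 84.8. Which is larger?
84.8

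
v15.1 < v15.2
True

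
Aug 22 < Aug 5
False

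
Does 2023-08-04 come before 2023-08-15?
Yes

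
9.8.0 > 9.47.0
False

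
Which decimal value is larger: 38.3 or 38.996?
38.996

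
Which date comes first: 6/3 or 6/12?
6/3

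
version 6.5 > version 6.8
False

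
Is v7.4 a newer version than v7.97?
No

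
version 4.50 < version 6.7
True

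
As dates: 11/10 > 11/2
True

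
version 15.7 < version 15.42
True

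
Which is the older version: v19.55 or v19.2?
v19.2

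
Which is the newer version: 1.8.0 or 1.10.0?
1.10.0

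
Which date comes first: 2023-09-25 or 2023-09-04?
2023-09-04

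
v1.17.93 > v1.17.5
True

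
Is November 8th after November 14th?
No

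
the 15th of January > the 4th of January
True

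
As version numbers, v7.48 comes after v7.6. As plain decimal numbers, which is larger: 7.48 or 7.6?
7.6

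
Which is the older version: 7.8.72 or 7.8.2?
7.8.2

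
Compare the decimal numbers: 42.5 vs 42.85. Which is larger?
42.85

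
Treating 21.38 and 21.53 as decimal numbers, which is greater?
21.53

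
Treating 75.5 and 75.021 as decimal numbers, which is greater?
75.5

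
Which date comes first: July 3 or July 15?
July 3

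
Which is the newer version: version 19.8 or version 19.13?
version 19.13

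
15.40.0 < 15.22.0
False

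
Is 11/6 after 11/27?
No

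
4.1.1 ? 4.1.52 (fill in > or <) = <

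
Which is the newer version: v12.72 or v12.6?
v12.72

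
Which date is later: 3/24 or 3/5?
3/24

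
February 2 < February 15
True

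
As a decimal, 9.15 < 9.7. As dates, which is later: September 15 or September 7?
September 15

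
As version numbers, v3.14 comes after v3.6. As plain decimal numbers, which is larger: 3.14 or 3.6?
3.6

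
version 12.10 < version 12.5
False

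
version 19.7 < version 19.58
True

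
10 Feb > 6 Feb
True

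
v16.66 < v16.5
False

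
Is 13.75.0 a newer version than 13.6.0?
Yes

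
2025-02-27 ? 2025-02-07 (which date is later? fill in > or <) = >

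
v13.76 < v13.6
False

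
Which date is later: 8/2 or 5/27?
8/2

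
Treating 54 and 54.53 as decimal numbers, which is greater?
54.53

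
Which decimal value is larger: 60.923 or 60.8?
60.923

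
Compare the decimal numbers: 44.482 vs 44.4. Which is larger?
44.482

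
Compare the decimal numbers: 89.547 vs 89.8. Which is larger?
89.8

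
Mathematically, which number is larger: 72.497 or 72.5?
72.5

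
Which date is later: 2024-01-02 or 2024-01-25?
2024-01-25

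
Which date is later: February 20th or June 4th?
June 4th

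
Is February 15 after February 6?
Yes. Day 15 comes after day 6 in February — this is a date comparison, not a decimal one (the decimal 2.15 would be smaller than 2.6).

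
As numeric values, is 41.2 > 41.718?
False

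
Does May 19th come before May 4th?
No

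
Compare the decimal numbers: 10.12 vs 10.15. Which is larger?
10.15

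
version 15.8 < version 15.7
False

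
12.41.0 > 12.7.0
True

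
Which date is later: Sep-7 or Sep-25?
Sep-25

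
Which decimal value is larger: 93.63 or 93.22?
93.63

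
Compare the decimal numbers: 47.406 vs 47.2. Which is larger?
47.406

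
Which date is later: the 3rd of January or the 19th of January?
the 19th of January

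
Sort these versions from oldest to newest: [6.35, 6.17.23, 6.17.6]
[6.17.6, 6.17.23, 6.35]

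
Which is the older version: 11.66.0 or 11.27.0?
11.27.0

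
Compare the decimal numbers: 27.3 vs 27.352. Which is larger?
27.352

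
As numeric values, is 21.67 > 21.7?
False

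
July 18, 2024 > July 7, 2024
True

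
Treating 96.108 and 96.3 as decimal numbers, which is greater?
96.3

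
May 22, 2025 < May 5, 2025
False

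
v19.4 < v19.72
True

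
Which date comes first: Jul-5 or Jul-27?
Jul-5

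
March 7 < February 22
False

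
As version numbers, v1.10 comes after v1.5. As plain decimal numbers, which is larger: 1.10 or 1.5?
1.5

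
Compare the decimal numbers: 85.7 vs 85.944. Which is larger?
85.944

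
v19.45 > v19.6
True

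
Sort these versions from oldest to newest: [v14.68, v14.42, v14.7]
[v14.7, v14.42, v14.68]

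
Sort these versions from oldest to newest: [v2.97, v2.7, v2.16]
[v2.7, v2.16, v2.97]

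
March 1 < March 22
True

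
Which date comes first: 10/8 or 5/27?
5/27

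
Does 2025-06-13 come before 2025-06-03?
No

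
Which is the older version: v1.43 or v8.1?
v1.43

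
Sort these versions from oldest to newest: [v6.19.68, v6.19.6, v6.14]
[v6.14, v6.19.6, v6.19.68]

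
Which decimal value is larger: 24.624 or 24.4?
24.624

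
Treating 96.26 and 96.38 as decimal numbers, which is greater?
96.38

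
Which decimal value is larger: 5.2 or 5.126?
5.2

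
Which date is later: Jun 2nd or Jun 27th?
Jun 27th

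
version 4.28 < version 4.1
False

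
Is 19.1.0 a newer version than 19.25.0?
No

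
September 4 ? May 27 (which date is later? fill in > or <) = >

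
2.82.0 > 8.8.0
False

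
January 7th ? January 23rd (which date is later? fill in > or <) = <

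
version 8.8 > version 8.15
False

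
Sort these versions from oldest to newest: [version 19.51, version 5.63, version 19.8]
[version 5.63, version 19.8, version 19.51]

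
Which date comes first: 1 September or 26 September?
1 September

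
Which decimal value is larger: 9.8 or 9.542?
9.8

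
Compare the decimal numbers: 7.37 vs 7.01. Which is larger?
7.37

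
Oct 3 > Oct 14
False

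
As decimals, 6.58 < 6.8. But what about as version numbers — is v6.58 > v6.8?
True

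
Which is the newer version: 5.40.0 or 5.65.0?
5.65.0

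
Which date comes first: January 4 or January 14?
January 4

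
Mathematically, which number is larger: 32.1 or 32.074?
32.1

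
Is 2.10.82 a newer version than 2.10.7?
Yes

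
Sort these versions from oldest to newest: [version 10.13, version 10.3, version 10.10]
[version 10.3, version 10.10, version 10.13]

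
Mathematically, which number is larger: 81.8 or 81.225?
81.8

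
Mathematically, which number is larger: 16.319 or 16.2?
16.319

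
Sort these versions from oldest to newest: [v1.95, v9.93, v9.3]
[v1.95, v9.3, v9.93]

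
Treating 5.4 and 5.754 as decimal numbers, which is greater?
5.754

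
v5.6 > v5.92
False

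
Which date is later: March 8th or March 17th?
March 17th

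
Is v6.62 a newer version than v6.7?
Yes. Version numbers are compared segment by segment as integers, not as decimals: minor version 62 > 7, so v6.62 > v6.7 (even though the decimal 6.62 < 6.7).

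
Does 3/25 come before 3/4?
No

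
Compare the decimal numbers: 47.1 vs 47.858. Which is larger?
47.858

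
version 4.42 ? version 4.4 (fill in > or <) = >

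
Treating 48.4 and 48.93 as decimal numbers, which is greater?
48.93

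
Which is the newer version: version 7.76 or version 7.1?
version 7.76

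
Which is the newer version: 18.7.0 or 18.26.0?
18.26.0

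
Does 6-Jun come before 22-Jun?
Yes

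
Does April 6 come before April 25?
Yes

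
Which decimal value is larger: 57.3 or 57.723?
57.723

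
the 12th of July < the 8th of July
False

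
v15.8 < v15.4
False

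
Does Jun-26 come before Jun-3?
No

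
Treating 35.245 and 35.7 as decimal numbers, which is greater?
35.7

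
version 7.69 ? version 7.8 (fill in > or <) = >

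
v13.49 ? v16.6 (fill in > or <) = <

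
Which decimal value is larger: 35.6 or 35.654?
35.654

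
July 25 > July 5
True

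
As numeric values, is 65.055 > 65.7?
False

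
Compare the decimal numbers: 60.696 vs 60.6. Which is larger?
60.696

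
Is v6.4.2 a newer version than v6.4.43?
No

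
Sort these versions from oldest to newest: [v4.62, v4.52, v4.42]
[v4.42, v4.52, v4.62]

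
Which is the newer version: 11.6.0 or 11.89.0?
11.89.0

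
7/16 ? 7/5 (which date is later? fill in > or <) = >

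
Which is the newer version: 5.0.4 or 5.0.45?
5.0.45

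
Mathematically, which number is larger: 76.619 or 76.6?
76.619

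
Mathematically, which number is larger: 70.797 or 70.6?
70.797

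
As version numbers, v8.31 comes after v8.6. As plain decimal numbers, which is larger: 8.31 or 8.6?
8.6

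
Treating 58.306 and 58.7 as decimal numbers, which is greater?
58.7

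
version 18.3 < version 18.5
True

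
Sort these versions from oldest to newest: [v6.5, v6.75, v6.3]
[v6.3, v6.5, v6.75]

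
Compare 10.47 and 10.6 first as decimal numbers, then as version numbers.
As decimals: 10.47 < 10.6. As versions: v10.47 > v10.6 (minor version 47 > 6).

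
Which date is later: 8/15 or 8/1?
8/15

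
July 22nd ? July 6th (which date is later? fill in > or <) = >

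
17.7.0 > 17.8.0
False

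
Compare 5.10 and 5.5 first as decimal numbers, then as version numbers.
As decimals: 5.10 < 5.5. As versions: v5.10 > v5.5 (minor version 10 > 5).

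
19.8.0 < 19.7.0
False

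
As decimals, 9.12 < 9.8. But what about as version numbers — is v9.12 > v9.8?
True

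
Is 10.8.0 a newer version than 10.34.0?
No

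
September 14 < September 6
False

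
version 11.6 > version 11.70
False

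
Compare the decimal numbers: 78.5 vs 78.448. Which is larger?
78.5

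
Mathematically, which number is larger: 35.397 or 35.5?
35.5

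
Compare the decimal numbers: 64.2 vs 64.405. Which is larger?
64.405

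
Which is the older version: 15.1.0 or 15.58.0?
15.1.0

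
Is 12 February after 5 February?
Yes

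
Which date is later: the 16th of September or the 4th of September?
the 16th of September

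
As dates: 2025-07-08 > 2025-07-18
False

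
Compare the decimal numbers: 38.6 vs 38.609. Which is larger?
38.609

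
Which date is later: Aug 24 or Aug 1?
Aug 24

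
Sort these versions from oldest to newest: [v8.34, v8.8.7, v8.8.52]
[v8.8.7, v8.8.52, v8.34]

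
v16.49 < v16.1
False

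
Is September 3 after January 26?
Yes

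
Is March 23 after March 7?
Yes. Day 23 comes after day 7 in March — this is a date comparison, not a decimal one (the decimal 3.23 would be smaller than 3.7).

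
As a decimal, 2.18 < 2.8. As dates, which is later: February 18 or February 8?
February 18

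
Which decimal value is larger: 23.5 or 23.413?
23.5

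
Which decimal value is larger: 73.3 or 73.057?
73.3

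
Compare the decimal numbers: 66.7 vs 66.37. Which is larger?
66.7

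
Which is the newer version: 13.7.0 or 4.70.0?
13.7.0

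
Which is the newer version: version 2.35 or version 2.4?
version 2.35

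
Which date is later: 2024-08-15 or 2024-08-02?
2024-08-15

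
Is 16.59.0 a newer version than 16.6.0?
Yes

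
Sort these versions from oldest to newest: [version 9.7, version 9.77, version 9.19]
[version 9.7, version 9.19, version 9.77]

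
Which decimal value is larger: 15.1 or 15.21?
15.21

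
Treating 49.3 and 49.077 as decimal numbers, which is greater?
49.3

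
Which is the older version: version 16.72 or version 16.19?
version 16.19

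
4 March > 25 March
False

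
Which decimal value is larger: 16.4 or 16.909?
16.909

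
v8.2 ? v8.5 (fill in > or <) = <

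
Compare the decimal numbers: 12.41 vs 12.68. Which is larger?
12.68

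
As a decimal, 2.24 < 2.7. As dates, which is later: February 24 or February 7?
February 24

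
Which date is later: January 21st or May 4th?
May 4th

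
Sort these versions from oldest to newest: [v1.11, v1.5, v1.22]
[v1.5, v1.11, v1.22]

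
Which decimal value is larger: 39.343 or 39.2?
39.343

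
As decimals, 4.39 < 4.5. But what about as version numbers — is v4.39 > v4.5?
True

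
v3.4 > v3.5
False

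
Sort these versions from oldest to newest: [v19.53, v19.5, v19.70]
[v19.5, v19.53, v19.70]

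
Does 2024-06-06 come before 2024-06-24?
Yes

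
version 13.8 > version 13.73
False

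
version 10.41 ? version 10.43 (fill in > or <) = <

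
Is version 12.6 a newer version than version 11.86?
Yes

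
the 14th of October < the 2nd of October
False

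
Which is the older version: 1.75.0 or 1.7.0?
1.7.0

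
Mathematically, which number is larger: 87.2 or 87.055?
87.2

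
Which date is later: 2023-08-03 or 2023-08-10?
2023-08-10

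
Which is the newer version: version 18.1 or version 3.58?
version 18.1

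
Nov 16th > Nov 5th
True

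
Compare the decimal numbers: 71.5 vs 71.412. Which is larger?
71.5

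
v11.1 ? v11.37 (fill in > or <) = <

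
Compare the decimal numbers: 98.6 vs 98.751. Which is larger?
98.751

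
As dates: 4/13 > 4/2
True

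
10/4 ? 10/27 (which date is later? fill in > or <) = <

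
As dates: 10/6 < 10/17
True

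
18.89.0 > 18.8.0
True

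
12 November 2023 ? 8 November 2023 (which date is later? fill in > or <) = >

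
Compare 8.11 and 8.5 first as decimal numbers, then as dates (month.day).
As decimals: 8.11 < 8.5. As dates: 8/11 is later than 8/5 (day 11 > day 5).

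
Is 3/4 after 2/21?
Yes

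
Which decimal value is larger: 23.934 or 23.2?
23.934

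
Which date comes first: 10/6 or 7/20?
7/20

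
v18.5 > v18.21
False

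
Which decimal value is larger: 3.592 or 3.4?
3.592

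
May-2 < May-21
True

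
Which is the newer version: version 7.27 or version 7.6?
version 7.27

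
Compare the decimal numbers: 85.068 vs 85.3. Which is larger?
85.3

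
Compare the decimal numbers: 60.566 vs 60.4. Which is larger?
60.566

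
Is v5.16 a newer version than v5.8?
Yes. Version numbers are compared segment by segment as integers, not as decimals: minor version 16 > 8, so v5.16 > v5.8 (even though the decimal 5.16 < 5.8).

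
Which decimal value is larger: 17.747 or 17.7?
17.747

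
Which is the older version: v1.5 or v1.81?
v1.5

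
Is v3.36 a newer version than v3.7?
Yes. Version numbers are compared segment by segment as integers, not as decimals: minor version 36 > 7, so v3.36 > v3.7 (even though the decimal 3.36 < 3.7).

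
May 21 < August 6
True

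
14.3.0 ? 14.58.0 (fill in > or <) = <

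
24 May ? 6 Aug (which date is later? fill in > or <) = <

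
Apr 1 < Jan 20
False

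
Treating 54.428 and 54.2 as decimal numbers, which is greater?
54.428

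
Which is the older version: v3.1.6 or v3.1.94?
v3.1.6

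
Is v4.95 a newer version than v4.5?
Yes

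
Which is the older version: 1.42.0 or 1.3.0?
1.3.0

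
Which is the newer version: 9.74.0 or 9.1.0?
9.74.0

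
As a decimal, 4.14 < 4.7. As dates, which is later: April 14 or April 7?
April 14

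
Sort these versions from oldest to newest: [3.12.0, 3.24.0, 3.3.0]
[3.3.0, 3.12.0, 3.24.0]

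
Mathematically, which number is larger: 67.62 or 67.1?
67.62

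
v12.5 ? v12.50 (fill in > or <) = <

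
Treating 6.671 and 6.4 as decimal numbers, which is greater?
6.671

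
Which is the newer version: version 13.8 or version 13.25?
version 13.25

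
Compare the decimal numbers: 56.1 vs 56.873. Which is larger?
56.873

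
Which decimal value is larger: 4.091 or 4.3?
4.3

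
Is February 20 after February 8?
Yes. Day 20 comes after day 8 in February — this is a date comparison, not a decimal one (the decimal 2.20 would be smaller than 2.8).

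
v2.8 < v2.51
True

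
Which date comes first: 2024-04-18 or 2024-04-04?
2024-04-04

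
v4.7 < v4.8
True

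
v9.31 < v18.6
True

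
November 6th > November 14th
False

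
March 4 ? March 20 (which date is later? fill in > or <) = <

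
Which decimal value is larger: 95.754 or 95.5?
95.754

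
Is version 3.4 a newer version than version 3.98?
No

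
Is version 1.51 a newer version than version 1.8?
Yes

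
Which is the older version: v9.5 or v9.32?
v9.5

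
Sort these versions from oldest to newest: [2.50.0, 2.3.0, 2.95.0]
[2.3.0, 2.50.0, 2.95.0]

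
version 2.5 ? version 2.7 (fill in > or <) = <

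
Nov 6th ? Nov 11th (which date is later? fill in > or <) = <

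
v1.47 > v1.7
True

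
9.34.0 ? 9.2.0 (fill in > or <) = >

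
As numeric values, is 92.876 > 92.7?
True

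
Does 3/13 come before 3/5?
No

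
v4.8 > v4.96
False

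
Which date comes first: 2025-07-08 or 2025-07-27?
2025-07-08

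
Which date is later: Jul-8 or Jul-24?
Jul-24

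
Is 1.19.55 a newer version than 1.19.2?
Yes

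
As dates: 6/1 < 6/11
True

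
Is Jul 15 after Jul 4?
Yes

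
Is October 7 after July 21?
Yes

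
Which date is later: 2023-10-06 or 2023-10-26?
2023-10-26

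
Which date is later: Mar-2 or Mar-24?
Mar-24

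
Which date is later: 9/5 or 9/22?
9/22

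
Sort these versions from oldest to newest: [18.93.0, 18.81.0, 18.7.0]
[18.7.0, 18.81.0, 18.93.0]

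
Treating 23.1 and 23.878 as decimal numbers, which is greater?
23.878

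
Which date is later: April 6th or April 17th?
April 17th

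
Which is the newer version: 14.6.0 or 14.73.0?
14.73.0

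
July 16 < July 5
False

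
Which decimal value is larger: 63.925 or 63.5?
63.925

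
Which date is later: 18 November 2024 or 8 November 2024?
18 November 2024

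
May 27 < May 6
False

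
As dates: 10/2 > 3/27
True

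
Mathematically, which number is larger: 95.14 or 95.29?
95.29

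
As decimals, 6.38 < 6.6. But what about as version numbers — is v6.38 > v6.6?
True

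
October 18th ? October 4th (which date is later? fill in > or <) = >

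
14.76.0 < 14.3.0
False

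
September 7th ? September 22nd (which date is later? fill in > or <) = <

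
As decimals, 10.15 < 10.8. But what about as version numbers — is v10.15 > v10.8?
True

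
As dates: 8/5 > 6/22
True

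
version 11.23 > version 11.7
True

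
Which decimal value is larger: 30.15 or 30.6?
30.6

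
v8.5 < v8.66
True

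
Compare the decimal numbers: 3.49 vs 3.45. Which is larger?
3.49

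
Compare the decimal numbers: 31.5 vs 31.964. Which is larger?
31.964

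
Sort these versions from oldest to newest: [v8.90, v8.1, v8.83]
[v8.1, v8.83, v8.90]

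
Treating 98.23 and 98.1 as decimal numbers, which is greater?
98.23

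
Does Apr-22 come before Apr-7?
No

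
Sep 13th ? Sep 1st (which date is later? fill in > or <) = >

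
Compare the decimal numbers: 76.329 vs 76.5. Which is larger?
76.5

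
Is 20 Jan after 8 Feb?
No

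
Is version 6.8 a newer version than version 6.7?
Yes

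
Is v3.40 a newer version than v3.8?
Yes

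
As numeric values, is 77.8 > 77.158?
True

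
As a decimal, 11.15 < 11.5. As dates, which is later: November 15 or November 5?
November 15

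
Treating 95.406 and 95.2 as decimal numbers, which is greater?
95.406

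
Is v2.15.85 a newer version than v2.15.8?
Yes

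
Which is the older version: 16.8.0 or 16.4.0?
16.4.0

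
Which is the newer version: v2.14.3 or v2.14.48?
v2.14.48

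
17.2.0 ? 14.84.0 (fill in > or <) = >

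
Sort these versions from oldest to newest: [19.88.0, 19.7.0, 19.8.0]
[19.7.0, 19.8.0, 19.88.0]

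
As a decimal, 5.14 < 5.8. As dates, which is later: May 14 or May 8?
May 14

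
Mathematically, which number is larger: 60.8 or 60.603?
60.8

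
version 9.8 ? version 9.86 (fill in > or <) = <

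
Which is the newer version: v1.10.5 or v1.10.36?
v1.10.36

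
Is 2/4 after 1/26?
Yes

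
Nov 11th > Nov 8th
True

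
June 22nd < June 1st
False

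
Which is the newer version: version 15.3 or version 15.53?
version 15.53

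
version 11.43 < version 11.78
True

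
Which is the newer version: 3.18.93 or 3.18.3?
3.18.93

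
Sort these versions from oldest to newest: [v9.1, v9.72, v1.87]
[v1.87, v9.1, v9.72]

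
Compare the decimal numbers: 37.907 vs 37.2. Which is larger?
37.907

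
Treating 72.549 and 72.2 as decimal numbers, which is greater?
72.549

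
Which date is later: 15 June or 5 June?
15 June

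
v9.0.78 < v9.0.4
False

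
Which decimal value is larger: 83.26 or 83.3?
83.3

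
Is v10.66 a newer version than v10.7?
Yes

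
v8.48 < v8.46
False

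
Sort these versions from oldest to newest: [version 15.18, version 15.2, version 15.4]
[version 15.2, version 15.4, version 15.18]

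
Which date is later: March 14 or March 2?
March 14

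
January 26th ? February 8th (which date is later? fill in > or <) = <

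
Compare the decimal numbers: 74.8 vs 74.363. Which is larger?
74.8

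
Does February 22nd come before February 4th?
No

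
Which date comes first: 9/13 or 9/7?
9/7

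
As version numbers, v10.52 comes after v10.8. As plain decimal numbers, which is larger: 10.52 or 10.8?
10.8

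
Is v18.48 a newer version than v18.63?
No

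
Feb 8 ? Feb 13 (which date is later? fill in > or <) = <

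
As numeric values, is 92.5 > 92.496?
True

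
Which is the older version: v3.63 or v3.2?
v3.2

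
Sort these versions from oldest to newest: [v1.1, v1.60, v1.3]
[v1.1, v1.3, v1.60]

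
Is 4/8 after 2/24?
Yes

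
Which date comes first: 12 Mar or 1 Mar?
1 Mar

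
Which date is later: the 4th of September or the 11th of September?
the 11th of September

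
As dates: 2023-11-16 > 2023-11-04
True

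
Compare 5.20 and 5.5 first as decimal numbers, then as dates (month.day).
As decimals: 5.20 < 5.5. As dates: 5/20 is later than 5/5 (day 20 > day 5).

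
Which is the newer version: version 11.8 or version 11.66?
version 11.66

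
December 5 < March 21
False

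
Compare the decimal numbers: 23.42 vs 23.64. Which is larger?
23.64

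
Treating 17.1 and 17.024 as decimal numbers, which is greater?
17.1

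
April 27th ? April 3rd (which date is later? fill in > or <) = >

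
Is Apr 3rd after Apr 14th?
No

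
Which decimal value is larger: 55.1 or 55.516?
55.516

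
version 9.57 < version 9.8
False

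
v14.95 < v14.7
False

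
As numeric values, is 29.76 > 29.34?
True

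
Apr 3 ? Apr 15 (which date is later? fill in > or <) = <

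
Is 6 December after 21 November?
Yes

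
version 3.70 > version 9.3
False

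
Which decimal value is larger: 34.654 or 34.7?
34.7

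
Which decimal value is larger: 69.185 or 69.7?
69.7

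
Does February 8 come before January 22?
No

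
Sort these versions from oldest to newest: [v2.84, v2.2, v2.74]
[v2.2, v2.74, v2.84]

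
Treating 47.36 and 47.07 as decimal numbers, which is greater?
47.36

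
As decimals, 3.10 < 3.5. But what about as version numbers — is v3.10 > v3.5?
True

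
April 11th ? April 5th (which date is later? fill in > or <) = >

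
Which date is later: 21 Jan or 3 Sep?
3 Sep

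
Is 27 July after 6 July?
Yes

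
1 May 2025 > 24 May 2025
False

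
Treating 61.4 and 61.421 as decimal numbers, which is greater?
61.421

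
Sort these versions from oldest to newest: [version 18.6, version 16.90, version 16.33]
[version 16.33, version 16.90, version 18.6]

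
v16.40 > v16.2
True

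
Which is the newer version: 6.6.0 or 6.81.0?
6.81.0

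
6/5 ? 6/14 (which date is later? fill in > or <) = <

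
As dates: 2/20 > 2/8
True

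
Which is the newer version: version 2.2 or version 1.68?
version 2.2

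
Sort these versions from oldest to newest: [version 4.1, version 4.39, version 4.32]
[version 4.1, version 4.32, version 4.39]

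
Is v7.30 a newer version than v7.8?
Yes. Version numbers are compared segment by segment as integers, not as decimals: minor version 30 > 8, so v7.30 > v7.8 (even though the decimal 7.30 < 7.8).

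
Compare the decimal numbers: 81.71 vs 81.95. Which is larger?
81.95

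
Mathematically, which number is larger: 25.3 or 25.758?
25.758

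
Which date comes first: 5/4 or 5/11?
5/4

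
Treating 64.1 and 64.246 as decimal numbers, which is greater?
64.246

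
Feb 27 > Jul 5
False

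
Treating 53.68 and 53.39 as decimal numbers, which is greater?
53.68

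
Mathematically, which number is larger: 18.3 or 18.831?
18.831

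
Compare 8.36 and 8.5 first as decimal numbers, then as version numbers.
As decimals: 8.36 < 8.5. As versions: v8.36 > v8.5 (minor version 36 > 5).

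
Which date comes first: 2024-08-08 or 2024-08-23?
2024-08-08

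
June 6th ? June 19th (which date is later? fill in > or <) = <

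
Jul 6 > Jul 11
False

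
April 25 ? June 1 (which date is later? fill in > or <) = <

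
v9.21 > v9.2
True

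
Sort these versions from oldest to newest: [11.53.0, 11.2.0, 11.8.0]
[11.2.0, 11.8.0, 11.53.0]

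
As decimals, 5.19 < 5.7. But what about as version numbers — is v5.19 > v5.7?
True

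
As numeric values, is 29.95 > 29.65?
True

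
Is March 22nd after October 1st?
No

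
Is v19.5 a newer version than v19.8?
No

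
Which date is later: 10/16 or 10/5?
10/16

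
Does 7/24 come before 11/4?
Yes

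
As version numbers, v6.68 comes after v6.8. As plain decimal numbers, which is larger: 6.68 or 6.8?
6.8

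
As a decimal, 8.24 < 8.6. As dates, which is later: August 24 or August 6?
August 24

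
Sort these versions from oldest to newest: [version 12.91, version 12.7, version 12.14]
[version 12.7, version 12.14, version 12.91]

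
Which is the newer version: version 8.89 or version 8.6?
version 8.89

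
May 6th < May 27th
True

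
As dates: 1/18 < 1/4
False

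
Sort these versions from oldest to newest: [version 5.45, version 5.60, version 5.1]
[version 5.1, version 5.45, version 5.60]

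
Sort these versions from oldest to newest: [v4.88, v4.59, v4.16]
[v4.16, v4.59, v4.88]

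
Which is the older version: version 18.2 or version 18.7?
version 18.2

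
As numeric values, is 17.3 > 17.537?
False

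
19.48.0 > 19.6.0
True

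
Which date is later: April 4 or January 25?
April 4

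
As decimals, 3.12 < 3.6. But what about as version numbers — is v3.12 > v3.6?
True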